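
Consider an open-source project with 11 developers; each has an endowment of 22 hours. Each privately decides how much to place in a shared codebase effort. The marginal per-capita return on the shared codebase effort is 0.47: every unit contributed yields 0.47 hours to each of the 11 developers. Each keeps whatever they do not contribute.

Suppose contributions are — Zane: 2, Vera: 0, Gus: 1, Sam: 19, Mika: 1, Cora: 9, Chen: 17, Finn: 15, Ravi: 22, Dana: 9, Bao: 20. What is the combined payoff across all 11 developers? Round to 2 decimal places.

721.55 hours

Total contributed: 2 + 0 + 1 + 19 + 1 + 9 + 17 + 15 + 22 + 9 + 20 = 115; total kept: 11 × 22 − 115 = 127.
The shared codebase effort pays out 0.47 × 11 × 115 = 594.55 in aggregate.
Group total = 127 + 594.55 = 721.55.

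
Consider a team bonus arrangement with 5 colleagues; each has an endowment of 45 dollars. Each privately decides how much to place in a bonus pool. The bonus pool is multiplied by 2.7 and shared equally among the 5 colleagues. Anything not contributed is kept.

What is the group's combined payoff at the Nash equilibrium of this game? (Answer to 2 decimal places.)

Each contributed unit returns 2.7/5 = 0.5400 to its contributor — below 1 — so contributing 0 is dominant for every player. At the Nash equilibrium everyone keeps their 45, and the group total is 5 × 45 = 225.

225.00 dollars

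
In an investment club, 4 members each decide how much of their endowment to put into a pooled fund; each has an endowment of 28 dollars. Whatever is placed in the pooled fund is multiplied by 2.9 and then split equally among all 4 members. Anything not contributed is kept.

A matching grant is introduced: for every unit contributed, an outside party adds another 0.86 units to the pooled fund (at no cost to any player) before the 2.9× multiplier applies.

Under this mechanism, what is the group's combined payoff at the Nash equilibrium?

With the mechanism, a contributed unit returns 2.9 × 1.86 / 4 = 1.3485 per unit of net cost to the contributor — now above 1 — so contributing fully is weakly dominant for every player.
At the Nash equilibrium everyone contributes 28. Group total payoff = 2.9 × 1.86 × 112 = 604.13.

604.13 dollars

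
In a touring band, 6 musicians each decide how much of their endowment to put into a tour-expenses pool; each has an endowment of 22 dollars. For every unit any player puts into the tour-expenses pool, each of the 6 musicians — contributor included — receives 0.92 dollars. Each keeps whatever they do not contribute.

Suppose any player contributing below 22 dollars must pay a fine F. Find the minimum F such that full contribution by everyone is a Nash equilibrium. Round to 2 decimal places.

Given the others contribute fully, the best deviation is to contribute 0 (any partial contribution still incurs the fine and gives up units whose private return 0.92 is below 1).
Deviating from 22 to 0 saves 22 dollars but forfeits the deviator's share of the drop in the tour-expenses pool: 0.92 × 22 = 20.24.
So the deviation gain is 22 − 20.24 = 1.76, and the fine must be at least 1.76 dollars to wipe it out.

1.76 dollars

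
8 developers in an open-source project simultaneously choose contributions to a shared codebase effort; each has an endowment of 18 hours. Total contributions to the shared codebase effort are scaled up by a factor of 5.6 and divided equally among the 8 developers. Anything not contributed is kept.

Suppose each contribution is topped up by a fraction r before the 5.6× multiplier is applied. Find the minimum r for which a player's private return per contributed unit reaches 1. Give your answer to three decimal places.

With matching at rate r, one contributed unit becomes (1 + r) in the shared codebase effort and returns 5.6 × (1 + r) / 8 to the contributor.
Setting this equal to 1: 1 + r = 8/5.6 = 1.4286.
So the minimum matching rate is r = 1.4286 − 1 = 0.429.

0.429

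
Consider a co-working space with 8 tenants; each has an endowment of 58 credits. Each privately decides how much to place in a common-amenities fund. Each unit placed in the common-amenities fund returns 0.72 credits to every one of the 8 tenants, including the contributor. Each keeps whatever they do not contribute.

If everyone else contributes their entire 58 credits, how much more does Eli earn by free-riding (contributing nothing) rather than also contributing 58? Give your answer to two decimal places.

16.24 credits

Switching from a contribution of 58 to 0 lets Eli keep an extra 58 credits, but lowers the common-amenities fund by 58, which costs Eli their own share of that drop: 0.72 × 58 = 41.76.
Net gain = 58 − 41.76 = 16.24. The private return per contributed unit (0.72) is below 1, so free-riding is indeed the best response regardless of what the others do.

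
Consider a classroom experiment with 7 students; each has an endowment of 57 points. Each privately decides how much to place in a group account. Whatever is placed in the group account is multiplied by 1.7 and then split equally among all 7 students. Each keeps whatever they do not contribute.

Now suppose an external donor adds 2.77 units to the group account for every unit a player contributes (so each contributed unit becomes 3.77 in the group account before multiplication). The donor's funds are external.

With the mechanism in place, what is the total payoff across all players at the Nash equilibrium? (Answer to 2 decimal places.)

With the mechanism, a contributed unit returns 1.7 × 3.77 / 7 = 0.9156 per unit of net cost — still below 1 — so contributing 0 remains dominant for every player.
At the Nash equilibrium no one contributes; group total payoff = 7 × 57 = 399.

399.00 points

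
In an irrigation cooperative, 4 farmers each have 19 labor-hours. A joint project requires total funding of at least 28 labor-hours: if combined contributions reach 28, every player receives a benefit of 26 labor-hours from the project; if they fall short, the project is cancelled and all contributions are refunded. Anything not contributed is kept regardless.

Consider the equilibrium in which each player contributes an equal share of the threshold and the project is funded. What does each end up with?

Equal share of the threshold: 28/4 = 7.
At this profile no one gains by cutting their contribution: any cut drops the total below 28, the project is cancelled, contributions are refunded, and the deviator ends with 19, which is less than 19 − 7 + 26 = 38. Contributing more than 7 just wastes the excess. So contributing exactly 7 is a best response.
Each player's payoff: 19 − 7 + 26 = 38.

38 labor-hours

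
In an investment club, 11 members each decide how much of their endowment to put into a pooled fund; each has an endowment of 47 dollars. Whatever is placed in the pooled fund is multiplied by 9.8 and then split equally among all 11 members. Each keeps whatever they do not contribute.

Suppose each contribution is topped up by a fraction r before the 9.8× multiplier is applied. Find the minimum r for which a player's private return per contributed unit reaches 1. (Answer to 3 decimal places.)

0.122

With matching at rate r, one contributed unit becomes (1 + r) in the pooled fund and returns 9.8 × (1 + r) / 11 to the contributor.
Setting this equal to 1: 1 + r = 11/9.8 = 1.1224.
So the minimum matching rate is r = 1.1224 − 1 = 0.122.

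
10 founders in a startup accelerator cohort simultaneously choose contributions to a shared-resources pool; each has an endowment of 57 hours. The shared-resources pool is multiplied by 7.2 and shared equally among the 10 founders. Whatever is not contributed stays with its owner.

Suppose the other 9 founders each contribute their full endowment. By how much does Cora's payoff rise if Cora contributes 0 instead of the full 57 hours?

15.96 hours

Switching from a contribution of 57 to 0 lets Cora keep an extra 57 hours, but lowers the shared-resources pool by 57, which costs Cora their own share of that drop: 7.2/10 × 57 = 41.04.
Net gain = 57 − 41.04 = 15.96. The private return per contributed unit (0.7200) is below 1, so free-riding is indeed the best response regardless of what the others do.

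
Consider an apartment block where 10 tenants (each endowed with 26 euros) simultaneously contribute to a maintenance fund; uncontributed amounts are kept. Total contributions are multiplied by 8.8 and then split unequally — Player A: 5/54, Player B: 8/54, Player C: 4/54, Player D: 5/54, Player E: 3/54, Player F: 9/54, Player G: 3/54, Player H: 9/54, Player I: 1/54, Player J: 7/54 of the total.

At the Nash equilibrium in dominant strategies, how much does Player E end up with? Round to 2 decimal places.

For player j, contributing a unit is worthwhile iff 8.8 × (j's share) ≥ 1, i.e. iff j's share is at least 0.1136.
Player B, Player F, Player H and Player J are above the threshold, contributing 26 each; the remaining 6 contribute 0. Total contributed: 104.
Player E keeps 26 and receives 8.8 × 104 × 3/54 = 50.84 from the maintenance fund, for a payoff of 76.84.

76.84 euros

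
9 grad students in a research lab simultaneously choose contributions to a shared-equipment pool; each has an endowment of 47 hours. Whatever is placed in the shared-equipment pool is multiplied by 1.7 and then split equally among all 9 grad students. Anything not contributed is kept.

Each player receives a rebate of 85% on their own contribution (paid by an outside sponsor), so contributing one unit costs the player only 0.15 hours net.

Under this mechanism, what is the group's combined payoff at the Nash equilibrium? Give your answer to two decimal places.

1078.65 hours

The effective private return per unit is now (1.7/9) / 0.15 = 1.2593 > 1, so every player's dominant strategy flips to full contribution.
So the Nash equilibrium is full contribution by all 9; the group earns 9 × (47 × 0.85 + 1.7 × 47) = 1078.65.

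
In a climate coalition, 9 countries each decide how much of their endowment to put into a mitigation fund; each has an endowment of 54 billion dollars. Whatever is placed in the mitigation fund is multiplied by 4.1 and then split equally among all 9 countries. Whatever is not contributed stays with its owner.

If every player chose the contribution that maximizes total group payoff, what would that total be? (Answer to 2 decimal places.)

Each contributed unit returns 4.100 to the group as a whole (0.4556 to each of 9 players), which exceeds 1, so the social optimum is full contribution: group total = 4.100 × 486 = 1992.60.

1992.60 billion dollars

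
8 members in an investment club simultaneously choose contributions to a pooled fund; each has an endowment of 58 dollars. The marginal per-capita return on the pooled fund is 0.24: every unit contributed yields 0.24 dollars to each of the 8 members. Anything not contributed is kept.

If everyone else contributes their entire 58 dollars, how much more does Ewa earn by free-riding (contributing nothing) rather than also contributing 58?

44.08 dollars

Switching from a contribution of 58 to 0 lets Ewa keep an extra 58 dollars, but lowers the pooled fund by 58, which costs Ewa their own share of that drop: 0.24 × 58 = 13.92.
Net gain = 58 − 13.92 = 44.08. The private return per contributed unit (0.24) is below 1, so free-riding is indeed the best response regardless of what the others do.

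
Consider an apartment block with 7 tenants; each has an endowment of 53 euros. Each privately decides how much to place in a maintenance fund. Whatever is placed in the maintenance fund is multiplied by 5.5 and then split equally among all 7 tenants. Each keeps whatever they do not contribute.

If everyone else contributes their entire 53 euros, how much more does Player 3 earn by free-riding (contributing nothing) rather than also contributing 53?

11.36 euros

Switching from a contribution of 53 to 0 lets Player 3 keep an extra 53 euros, but lowers the maintenance fund by 53, which costs Player 3 their own share of that drop: 5.5/7 × 53 = 41.64.
Net gain = 53 − 41.64 = 11.36. The private return per contributed unit (0.7857) is below 1, so free-riding is indeed the best response regardless of what the others do.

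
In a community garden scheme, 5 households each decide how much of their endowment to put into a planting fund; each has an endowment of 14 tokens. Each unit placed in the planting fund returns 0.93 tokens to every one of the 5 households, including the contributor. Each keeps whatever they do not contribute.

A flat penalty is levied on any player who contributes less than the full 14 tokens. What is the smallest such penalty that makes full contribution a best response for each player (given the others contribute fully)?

0.98 tokens

Given the others contribute fully, the best deviation is to contribute 0 (any partial contribution still incurs the fine and gives up units whose private return 0.93 is below 1).
Deviating from 14 to 0 saves 14 tokens but forfeits the deviator's share of the drop in the planting fund: 0.93 × 14 = 13.02.
So the deviation gain is 14 − 13.02 = 0.98, and the fine must be at least 0.98 tokens to wipe it out.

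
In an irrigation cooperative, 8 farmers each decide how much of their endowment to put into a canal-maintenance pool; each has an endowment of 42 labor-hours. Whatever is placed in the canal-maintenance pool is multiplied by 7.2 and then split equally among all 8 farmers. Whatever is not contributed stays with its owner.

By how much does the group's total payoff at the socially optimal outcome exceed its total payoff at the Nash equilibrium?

2083.20 labor-hours

Each contributed unit returns 7.2/8 = 0.9000 to its contributor — below 1 — so contributing 0 is dominant for every player. At the Nash equilibrium everyone keeps their 42, and the group total is 8 × 42 = 336.
Each contributed unit returns 7.200 to the group as a whole (0.9000 to each of 8 players), which exceeds 1, so the social optimum is full contribution: group total = 7.200 × 336 = 2419.20.
Efficiency loss = 2419.20 − 336 = 2083.20.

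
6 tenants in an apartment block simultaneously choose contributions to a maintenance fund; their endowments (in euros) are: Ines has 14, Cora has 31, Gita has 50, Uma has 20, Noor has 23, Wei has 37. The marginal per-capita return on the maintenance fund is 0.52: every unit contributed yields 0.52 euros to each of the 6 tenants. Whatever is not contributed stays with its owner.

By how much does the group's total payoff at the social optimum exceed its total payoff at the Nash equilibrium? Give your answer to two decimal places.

371.00 euros

The private return per contributed unit is 0.52 < 1 for everyone, so the Nash equilibrium is zero contribution and the group total is Σ E_j = 14 + 31 + 50 + 20 + 23 + 37 = 175.
Each contributed unit returns 3.120 to the group, so the social optimum is full contribution by everyone: group total = 3.120 × 175 = 546.00.
Efficiency loss = (3.120 − 1) × 175 = 371.00.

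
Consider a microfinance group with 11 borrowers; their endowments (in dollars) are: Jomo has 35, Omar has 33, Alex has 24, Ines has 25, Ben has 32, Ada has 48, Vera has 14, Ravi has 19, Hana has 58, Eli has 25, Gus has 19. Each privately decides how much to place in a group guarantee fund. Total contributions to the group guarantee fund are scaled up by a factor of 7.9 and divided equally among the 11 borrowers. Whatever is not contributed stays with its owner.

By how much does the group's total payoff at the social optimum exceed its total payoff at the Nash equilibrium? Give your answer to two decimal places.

2290.80 dollars

The private return per contributed unit is 7.9/11 = 0.7182 < 1 for every player regardless of endowment, so the Nash equilibrium is zero contribution and the group total is Σ E_j = 35 + 33 + 24 + 25 + 32 + 48 + 14 + 19 + 58 + 25 + 19 = 332.
Each contributed unit returns 7.900 to the group, so the social optimum is full contribution by everyone: group total = 7.900 × 332 = 2622.80.
Efficiency loss = (7.900 − 1) × 332 = 2290.80.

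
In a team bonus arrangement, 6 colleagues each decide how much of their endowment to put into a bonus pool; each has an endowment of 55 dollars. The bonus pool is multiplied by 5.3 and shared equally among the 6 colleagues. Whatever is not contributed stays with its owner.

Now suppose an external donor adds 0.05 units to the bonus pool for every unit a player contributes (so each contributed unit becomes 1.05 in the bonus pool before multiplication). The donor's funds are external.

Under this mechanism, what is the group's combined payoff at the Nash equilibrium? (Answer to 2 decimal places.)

With the mechanism, a contributed unit returns 5.3 × 1.05 / 6 = 0.9275 per unit of net cost — still below 1 — so contributing 0 remains dominant for every player.
Everyone keeps their endowment and the group total is 6 × 55 = 330.

330.00 dollars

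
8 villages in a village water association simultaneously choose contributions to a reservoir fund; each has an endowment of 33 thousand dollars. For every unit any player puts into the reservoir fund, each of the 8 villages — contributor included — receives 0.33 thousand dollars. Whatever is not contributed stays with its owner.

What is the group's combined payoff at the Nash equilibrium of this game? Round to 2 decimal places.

264.00 thousand dollars

The private return per contributed unit is 0.33 < 1, so contributing 0 is dominant for every player. At the Nash equilibrium everyone keeps their 33, and the group total is 8 × 33 = 264.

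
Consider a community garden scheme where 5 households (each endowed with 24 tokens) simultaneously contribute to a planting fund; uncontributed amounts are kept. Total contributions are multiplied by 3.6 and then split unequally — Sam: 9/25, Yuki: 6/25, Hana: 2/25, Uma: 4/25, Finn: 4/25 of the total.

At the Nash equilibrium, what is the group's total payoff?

A player with share s gets back 3.6·s per unit contributed, so full contribution is dominant for anyone with s > 1/3.6 = 0.2778 and zero contribution is dominant for anyone below.
Sam alone (share 9/25) is above the threshold, contributing 24; the remaining 4 contribute 0. Total contributed: 24.
The planting fund pays out 3.6 × 24 = 86.40 in total (split across the unequal shares, but the aggregate is all that matters for the group sum).
The 4 free-riders keep 24 each, adding 96. Group total = 96 + 86.40 = 182.40.

182.40 tokens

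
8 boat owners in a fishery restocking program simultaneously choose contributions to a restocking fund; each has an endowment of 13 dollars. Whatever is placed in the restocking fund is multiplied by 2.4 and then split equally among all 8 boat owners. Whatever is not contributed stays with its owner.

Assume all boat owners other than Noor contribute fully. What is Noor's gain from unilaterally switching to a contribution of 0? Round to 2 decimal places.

9.10 dollars

Switching from a contribution of 13 to 0 lets Noor keep an extra 13 dollars, but lowers the restocking fund by 13, which costs Noor their own share of that drop: 2.4/8 × 13 = 3.90.
Net gain = 13 − 3.90 = 9.10. The private return per contributed unit (0.3000) is below 1, so free-riding is indeed the best response regardless of what the others do.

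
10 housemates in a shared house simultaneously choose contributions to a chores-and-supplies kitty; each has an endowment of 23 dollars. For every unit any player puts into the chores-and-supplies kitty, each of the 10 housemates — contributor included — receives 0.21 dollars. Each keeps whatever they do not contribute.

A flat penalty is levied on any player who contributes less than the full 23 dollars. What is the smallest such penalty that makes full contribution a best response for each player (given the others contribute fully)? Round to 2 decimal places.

18.17 dollars

Given the others contribute fully, the best deviation is to contribute 0 (any partial contribution still incurs the fine and gives up units whose private return 0.21 is below 1).
Deviating from 23 to 0 saves 23 dollars but forfeits the deviator's share of the drop in the chores-and-supplies kitty: 0.21 × 23 = 4.83.
So the deviation gain is 23 − 4.83 = 18.17, and the fine must be at least 18.17 dollars to wipe it out.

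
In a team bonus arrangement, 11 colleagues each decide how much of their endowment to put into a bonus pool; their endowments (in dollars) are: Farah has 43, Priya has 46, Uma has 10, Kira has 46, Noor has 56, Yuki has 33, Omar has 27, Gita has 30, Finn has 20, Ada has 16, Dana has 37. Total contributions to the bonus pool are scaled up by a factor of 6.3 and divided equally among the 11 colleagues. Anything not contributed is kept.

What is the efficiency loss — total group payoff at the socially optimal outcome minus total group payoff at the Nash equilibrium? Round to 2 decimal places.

1929.20 dollars

The private return per contributed unit is 6.3/11 = 0.5727 < 1 for every player regardless of endowment, so the Nash equilibrium is zero contribution and the group total is Σ E_j = 43 + 46 + 10 + 46 + 56 + 33 + 27 + 30 + 20 + 16 + 37 = 364.
Each contributed unit returns 6.300 to the group, so the social optimum is full contribution by everyone: group total = 6.300 × 364 = 2293.20.
Efficiency loss = (6.300 − 1) × 364 = 1929.20.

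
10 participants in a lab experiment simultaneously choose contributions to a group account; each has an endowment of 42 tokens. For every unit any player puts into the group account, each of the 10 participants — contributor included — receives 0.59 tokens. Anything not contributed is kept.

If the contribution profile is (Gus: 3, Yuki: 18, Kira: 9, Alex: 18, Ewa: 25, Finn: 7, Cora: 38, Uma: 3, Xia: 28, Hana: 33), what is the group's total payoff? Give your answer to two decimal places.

Total contributed: 3 + 18 + 9 + 18 + 25 + 7 + 38 + 3 + 28 + 33 = 182; total kept: 10 × 42 − 182 = 238.
The group account pays out 0.59 × 10 × 182 = 1073.80 in aggregate.
Group total = 238 + 1073.80 = 1311.80.

1311.80 tokens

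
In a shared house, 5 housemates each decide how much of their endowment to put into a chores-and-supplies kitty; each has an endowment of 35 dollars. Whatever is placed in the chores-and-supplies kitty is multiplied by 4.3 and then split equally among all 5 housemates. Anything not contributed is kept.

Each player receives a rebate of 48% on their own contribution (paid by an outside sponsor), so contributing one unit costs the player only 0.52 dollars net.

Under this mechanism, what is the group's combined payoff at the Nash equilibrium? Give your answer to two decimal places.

Under the mechanism each unit contributed yields (4.3/5) / 0.52 = 1.6538 back to its contributor per unit of net cost, which exceeds 1, making full contribution the dominant choice for everyone.
At the Nash equilibrium everyone contributes 35. Group total payoff = 5 × (35 × 0.48 + 4.3 × 35) = 836.50.

836.50 dollars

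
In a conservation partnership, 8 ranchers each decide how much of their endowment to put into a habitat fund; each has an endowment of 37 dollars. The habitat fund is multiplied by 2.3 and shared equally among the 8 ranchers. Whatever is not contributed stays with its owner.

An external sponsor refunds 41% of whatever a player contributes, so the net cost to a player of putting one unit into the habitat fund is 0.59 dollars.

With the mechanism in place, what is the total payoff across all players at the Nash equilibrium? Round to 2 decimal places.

With the mechanism, a contributed unit returns (2.3/8) / 0.59 = 0.4873 per unit of net cost — still below 1 — so contributing 0 remains dominant for every player.
At the Nash equilibrium no one contributes; group total payoff = 8 × 37 = 296.

296.00 dollars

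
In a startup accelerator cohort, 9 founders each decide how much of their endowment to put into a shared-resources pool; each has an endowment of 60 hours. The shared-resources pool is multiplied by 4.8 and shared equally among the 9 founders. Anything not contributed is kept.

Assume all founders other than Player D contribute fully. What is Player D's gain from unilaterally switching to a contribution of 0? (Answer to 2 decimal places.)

28.00 hours

Switching from a contribution of 60 to 0 lets Player D keep an extra 60 hours, but lowers the shared-resources pool by 60, which costs Player D their own share of that drop: 4.8/9 × 60 = 32.00.
Net gain = 60 − 32.00 = 28.00. The private return per contributed unit (0.5333) is below 1, so free-riding is indeed the best response regardless of what the others do.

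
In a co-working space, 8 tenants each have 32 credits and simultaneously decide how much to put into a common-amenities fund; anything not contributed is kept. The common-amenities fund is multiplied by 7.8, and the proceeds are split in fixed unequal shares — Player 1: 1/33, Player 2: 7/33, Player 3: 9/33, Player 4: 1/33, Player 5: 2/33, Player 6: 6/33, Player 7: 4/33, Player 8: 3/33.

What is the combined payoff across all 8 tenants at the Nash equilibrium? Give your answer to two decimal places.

908.80 credits

A player with share s gets back 7.8·s per unit contributed, so full contribution is dominant for anyone with s > 1/7.8 = 0.1282 and zero contribution is dominant for anyone below.
Player 2, Player 3 and Player 6 clear that bar, contributing 32 each; the remaining 5 contribute 0. Total contributed: 96.
The common-amenities fund pays out 7.8 × 96 = 748.80 in total (split across the unequal shares, but the aggregate is all that matters for the group sum).
The 5 free-riders keep 32 each, adding 160. Group total = 160 + 748.80 = 908.80.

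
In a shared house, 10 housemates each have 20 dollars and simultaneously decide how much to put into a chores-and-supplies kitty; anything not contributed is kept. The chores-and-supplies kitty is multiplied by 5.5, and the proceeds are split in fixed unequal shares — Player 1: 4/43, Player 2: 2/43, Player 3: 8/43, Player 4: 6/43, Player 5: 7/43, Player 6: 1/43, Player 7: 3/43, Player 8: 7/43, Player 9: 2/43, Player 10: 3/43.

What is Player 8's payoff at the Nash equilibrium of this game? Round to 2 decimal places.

Each unit j contributes comes back to j as 5.5 × (j's share), so j prefers to contribute only if that share exceeds 1/5.5 = 0.1818; otherwise keeping the unit dominates.
The only share above 0.1818 is Player 3's 8/43, contributing 20; the remaining 9 contribute 0. Total contributed: 20.
Player 8 keeps 20 and receives 5.5 × 20 × 7/43 = 17.91 from the chores-and-supplies kitty, for a payoff of 37.91.

37.91 dollars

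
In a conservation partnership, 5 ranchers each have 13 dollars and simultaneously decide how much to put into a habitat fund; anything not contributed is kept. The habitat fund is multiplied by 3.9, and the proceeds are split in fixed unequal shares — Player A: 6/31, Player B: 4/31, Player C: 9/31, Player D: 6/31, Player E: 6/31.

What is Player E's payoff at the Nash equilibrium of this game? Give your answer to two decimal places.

Player j's private return per contributed unit is 3.9 × (j's share). Contributing is weakly dominant for j when that share is at least 1/3.9 = 0.2564, and contributing 0 is dominant otherwise.
Player C alone (share 9/31) is above the threshold, contributing 13; the remaining 4 contribute 0. Total contributed: 13.
Player E keeps 13 and receives 3.9 × 13 × 6/31 = 9.81 from the habitat fund, for a payoff of 22.81.

22.81 dollars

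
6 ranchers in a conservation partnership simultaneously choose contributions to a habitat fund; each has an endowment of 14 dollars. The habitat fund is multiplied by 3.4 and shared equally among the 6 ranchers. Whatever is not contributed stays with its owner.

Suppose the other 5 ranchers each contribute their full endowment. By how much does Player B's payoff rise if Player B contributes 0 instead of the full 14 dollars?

Switching from a contribution of 14 to 0 lets Player B keep an extra 14 dollars, but lowers the habitat fund by 14, which costs Player B their own share of that drop: 3.4/6 × 14 = 7.93.
Net gain = 14 − 7.93 = 6.07. The private return per contributed unit (0.5667) is below 1, so free-riding is indeed the best response regardless of what the others do.

6.07 dollars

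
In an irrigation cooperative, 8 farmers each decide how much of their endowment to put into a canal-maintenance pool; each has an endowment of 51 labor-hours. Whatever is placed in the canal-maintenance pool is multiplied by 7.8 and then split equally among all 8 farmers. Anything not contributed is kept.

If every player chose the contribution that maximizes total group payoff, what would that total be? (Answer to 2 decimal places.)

3182.40 labor-hours

Each contributed unit returns 7.800 to the group as a whole (0.9750 to each of 8 players), which exceeds 1, so the social optimum is full contribution: group total = 7.800 × 408 = 3182.40.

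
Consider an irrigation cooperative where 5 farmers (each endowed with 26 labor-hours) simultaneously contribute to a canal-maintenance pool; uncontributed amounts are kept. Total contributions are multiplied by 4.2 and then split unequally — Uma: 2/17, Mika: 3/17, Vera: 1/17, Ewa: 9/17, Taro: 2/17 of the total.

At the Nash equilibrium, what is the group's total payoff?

Player j's private return per contributed unit is 4.2 × (j's share). Contributing is weakly dominant for j when that share is at least 1/4.2 = 0.2381, and contributing 0 is dominant otherwise.
The only share above 0.2381 is Ewa's 9/17, contributing 26; the remaining 4 contribute 0. Total contributed: 26.
The canal-maintenance pool pays out 4.2 × 26 = 109.20 in total (split across the unequal shares, but the aggregate is all that matters for the group sum).
The 4 free-riders keep 26 each, adding 104. Group total = 104 + 109.20 = 213.20.

213.20 labor-hours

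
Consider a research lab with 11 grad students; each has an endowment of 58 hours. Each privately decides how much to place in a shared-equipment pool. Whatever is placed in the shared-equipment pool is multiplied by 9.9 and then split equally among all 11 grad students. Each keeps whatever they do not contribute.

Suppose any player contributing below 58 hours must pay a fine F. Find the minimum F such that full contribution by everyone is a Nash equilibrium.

Given the others contribute fully, the best deviation is to contribute 0 (any partial contribution still incurs the fine and gives up units whose private return 0.9000 is below 1).
Deviating from 58 to 0 saves 58 hours but forfeits the deviator's share of the drop in the shared-equipment pool: 9.9/11 × 58 = 52.20.
So the deviation gain is 58 − 52.20 = 5.80, and the fine must be at least 5.80 hours to wipe it out.

5.80 hours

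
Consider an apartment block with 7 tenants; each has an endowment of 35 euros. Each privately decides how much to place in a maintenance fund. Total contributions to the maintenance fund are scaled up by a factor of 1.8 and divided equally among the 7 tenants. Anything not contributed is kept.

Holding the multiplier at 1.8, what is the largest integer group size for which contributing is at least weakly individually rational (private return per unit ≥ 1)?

1

Private return per unit is 1.8/(group size), which is ≥ 1 whenever the group size is ≤ 1.8.
The largest such integer is 1.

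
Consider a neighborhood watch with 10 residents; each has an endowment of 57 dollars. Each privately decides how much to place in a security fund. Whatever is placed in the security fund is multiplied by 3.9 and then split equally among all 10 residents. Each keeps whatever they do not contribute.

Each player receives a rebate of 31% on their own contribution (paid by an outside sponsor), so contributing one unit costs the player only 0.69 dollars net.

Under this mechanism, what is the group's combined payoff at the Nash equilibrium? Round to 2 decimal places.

The effective private return is (3.9/10) / 0.69 = 0.5652, which is still under 1, so the mechanism doesn't change anyone's dominant strategy: zero contribution.
Everyone keeps their endowment and the group total is 10 × 57 = 570.

570.00 dollars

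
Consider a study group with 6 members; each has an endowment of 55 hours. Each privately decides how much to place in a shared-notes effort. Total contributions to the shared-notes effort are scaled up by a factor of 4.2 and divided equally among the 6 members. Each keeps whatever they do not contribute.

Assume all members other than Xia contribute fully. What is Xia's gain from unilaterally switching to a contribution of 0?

16.50 hours

Switching from a contribution of 55 to 0 lets Xia keep an extra 55 hours, but lowers the shared-notes effort by 55, which costs Xia their own share of that drop: 4.2/6 × 55 = 38.50.
Net gain = 55 − 38.50 = 16.50. The private return per contributed unit (0.7000) is below 1, so free-riding is indeed the best response regardless of what the others do.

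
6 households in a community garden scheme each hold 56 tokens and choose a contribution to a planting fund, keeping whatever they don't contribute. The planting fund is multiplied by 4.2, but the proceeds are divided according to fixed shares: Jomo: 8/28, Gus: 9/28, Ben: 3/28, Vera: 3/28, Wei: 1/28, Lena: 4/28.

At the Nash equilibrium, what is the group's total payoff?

694.40 tokens

Player j's private return per contributed unit is 4.2 × (j's share). Contributing is weakly dominant for j when that share is at least 1/4.2 = 0.2381, and contributing 0 is dominant otherwise.
The shares above 0.2381 belong to Jomo and Gus, contributing 56 each; the remaining 4 contribute 0. Total contributed: 112.
The planting fund pays out 4.2 × 112 = 470.40 in total (split across the unequal shares, but the aggregate is all that matters for the group sum).
The 4 free-riders keep 56 each, adding 224. Group total = 224 + 470.40 = 694.40.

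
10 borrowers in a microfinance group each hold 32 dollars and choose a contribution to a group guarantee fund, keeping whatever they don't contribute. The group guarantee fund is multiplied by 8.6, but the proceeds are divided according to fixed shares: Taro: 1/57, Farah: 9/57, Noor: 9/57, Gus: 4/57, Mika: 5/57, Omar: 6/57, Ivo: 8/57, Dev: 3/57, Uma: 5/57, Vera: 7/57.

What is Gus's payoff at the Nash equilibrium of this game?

109.25 dollars

For player j, contributing a unit is worthwhile iff 8.6 × (j's share) ≥ 1, i.e. iff j's share is at least 0.1163.
Farah, Noor, Ivo and Vera are above the threshold, contributing 32 each; the remaining 6 contribute 0. Total contributed: 128.
Gus keeps 32 and receives 8.6 × 128 × 4/57 = 77.25 from the group guarantee fund, for a payoff of 109.25.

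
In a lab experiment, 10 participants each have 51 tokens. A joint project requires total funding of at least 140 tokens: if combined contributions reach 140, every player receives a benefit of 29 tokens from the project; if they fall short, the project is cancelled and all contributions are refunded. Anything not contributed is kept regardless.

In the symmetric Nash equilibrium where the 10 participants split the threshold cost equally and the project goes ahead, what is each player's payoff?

Equal share of the threshold: 140/10 = 14.
At this profile no one gains by cutting their contribution: any cut drops the total below 140, the project is cancelled, contributions are refunded, and the deviator ends with 51, which is less than 51 − 14 + 29 = 66. Contributing more than 14 just wastes the excess. So contributing exactly 14 is a best response.
Each player's payoff: 51 − 14 + 29 = 66.

66 tokens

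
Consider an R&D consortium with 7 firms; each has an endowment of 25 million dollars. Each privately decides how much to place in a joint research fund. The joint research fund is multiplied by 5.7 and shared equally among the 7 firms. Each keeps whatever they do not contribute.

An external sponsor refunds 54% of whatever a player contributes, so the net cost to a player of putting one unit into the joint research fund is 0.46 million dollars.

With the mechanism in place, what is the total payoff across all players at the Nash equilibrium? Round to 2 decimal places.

With the mechanism, a contributed unit returns (5.7/7) / 0.46 = 1.7702 per unit of net cost to the contributor — now above 1 — so contributing fully is weakly dominant for every player.
At the Nash equilibrium everyone contributes 25. Group total payoff = 7 × (25 × 0.54 + 5.7 × 25) = 1092.00.

1092.00 million dollars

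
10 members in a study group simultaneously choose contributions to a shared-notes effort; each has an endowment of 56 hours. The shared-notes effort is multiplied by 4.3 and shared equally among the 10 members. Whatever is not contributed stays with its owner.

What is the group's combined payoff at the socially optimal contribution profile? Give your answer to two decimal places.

2408.00 hours

Each contributed unit returns 4.300 to the group as a whole (0.4300 to each of 10 players), which exceeds 1, so the social optimum is full contribution: group total = 4.300 × 560 = 2408.00.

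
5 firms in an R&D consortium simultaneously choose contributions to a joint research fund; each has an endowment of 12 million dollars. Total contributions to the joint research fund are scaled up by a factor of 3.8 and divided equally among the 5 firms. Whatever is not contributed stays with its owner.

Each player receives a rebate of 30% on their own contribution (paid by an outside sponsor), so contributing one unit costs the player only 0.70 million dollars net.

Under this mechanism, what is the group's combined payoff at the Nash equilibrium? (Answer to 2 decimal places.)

With the mechanism, a contributed unit returns (3.8/5) / 0.70 = 1.0857 per unit of net cost to the contributor — now above 1 — so contributing fully is weakly dominant for every player.
At the Nash equilibrium everyone contributes 12. Group total payoff = 5 × (12 × 0.30 + 3.8 × 12) = 246.00.

246.00 million dollars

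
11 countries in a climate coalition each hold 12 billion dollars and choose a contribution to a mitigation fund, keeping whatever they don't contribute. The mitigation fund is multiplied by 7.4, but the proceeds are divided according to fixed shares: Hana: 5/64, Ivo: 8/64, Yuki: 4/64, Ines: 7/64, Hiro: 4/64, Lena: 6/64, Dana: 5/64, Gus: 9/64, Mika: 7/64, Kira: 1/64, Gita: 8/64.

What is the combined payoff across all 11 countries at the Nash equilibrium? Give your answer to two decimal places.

Player j's private return per contributed unit is 7.4 × (j's share). Contributing is weakly dominant for j when that share is at least 1/7.4 = 0.1351, and contributing 0 is dominant otherwise.
Gus alone (share 9/64) is above the threshold, contributing 12; the remaining 10 contribute 0. Total contributed: 12.
The mitigation fund pays out 7.4 × 12 = 88.80 in total (split across the unequal shares, but the aggregate is all that matters for the group sum).
The 10 free-riders keep 12 each, adding 120. Group total = 120 + 88.80 = 208.80.

208.80 billion dollars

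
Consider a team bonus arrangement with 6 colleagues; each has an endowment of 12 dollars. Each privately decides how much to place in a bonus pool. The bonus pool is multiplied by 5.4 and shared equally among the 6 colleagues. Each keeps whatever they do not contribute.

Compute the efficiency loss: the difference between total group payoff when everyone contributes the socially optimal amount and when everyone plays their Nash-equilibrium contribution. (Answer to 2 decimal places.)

316.80 dollars

Each contributed unit returns 5.4/6 = 0.9000 to its contributor — below 1 — so contributing 0 is dominant for every player. At the Nash equilibrium everyone keeps their 12, and the group total is 6 × 12 = 72.
Each contributed unit returns 5.400 to the group as a whole (0.9000 to each of 6 players), which exceeds 1, so the social optimum is full contribution: group total = 5.400 × 72 = 388.80.
Efficiency loss = 388.80 − 72 = 316.80.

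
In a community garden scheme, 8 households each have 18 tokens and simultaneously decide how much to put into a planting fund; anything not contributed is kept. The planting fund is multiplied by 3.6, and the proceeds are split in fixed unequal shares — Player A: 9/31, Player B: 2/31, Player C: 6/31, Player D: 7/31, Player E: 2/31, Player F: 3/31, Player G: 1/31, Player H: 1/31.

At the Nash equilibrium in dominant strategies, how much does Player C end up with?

Player j's private return per contributed unit is 3.6 × (j's share). Contributing is weakly dominant for j when that share is at least 1/3.6 = 0.2778, and contributing 0 is dominant otherwise.
Only Player A (9/31) clears that bar, contributing 18; the remaining 7 contribute 0. Total contributed: 18.
Player C keeps 18 and receives 3.6 × 18 × 6/31 = 12.54 from the planting fund, for a payoff of 30.54.

30.54 tokens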